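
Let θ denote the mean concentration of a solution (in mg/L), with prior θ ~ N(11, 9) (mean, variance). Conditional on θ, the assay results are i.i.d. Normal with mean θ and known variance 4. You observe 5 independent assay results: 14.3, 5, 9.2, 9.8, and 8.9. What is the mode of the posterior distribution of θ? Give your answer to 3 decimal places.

θ̂_MAP = 9.567

n = 5; x̄ = (14.3 + 5 + 9.2 + 9.8 + 8.9)/5 = 47.2/5 = 9.44.
For a Normal prior and Normal likelihood with known variance, the posterior is Normal; its mode equals its mean, the precision-weighted average.
Prior precision 1/σ₀² = 1/9; data precision n/σ² = 5/4 = 1.25.
θ̂ = ((1/9)·11 + 1.25·9.44) / (1/9 + 1.25) = (586/45)/(49/36) = 2344/245 ≈ 9.567.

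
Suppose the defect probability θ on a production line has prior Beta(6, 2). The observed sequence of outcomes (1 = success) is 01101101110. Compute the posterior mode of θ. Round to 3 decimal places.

Prior: Beta(6, 2).
Data: 7 successes in 11 trials (from the sequence). The binomial likelihood contributes θ^7(1−θ)^4, so the posterior is Beta(6+7, 2+4) = Beta(13, 6).
For Beta(a, b) with a, b > 1 the mode is (a−1)/(a+b−2) = 12/17 ≈ 0.706.

θ̂_MAP = 0.706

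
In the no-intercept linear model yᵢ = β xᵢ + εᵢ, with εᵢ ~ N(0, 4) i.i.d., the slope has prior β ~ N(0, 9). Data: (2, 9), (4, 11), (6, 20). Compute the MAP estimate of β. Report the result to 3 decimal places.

log p(β | y) = −Σ(yᵢ − βxᵢ)²/(2·4) − β²/(2·9) + const.
Setting the derivative to zero: Σxᵢ(yᵢ − βxᵢ)/4 − β/9 = 0, so β = Σxᵢyᵢ / (Σxᵢ² + σ²/τ²).
Σxᵢyᵢ = 2·9 + 4·11 + 6·20 = 182; Σxᵢ² = 56; σ²/τ² = 4/9.
β̂_MAP = 182 / (56 + 4/9) = 182/(508/9) = 819/254 ≈ 3.224.

β̂_MAP = 3.224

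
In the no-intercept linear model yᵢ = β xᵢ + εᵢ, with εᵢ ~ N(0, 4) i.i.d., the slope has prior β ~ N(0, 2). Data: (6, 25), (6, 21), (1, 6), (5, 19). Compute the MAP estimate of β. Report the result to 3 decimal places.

β̂_MAP = 3.770

log p(β | y) = −Σ(yᵢ − βxᵢ)²/(2·4) − β²/(2·2) + const.
Setting the derivative to zero: Σxᵢ(yᵢ − βxᵢ)/4 − β/2 = 0, so β = Σxᵢyᵢ / (Σxᵢ² + σ²/τ²).
Σxᵢyᵢ = 6·25 + 6·21 + 1·6 + 5·19 = 377; Σxᵢ² = 98; σ²/τ² = 2.
β̂_MAP = 377 / (98 + 2) = 377/100 ≈ 3.770.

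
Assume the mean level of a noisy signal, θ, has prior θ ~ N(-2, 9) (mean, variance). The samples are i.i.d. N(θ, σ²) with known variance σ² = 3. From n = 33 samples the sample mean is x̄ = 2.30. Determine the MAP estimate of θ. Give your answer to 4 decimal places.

θ̂_MAP = 2.2570

n = 33, x̄ = 2.30.
For a Normal prior and Normal likelihood with known variance, the posterior is Normal; its mode equals its mean, the precision-weighted average.
Prior precision 1/σ₀² = 1/9; data precision n/σ² = 33/3 = 11.
θ̂ = ((1/9)·(-2) + 11·2.3) / (1/9 + 11) = (2257/90)/(100/9) = 2.2570.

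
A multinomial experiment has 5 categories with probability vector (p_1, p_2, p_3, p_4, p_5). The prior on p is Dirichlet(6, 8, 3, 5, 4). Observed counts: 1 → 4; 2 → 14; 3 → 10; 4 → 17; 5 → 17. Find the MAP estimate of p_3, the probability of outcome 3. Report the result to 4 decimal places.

The posterior is Dirichlet(αᵢ + nᵢ) = Dirichlet(10, 22, 13, 22, 21).
For a Dirichlet(a₁,…,a_K) with all aᵢ > 1, the mode has j-th component (aⱼ − 1)/(Σaᵢ − K).
Here Σaᵢ = 88 and K = 5, so p_3 = (13 − 1)/(88 − 5) = 12/83 ≈ 0.1446.

MAP estimate: 0.1446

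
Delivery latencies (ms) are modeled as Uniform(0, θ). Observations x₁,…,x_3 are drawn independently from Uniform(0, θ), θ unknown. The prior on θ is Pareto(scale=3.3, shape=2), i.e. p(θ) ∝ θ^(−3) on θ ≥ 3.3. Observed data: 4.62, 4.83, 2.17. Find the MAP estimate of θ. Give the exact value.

θ̂_MAP = 4.83

The Uniform(0, θ) likelihood is θ^(−n) for θ ≥ max(xᵢ), zero otherwise. Here max(xᵢ) = 4.83.
Posterior ∝ θ^(−3) · θ^(−3) = θ^(−6) on θ ≥ max(3.3, 4.83) = 4.83.
This density is strictly decreasing in θ, so the posterior mode lies at the lower boundary of the support.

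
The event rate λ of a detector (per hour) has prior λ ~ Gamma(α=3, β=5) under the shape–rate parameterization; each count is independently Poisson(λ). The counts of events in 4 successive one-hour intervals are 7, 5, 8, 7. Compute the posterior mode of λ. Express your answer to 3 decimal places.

Σxᵢ = 7+5+8+7 = 27, with n = 4.
Posterior ∝ λ^2e^(−5λ) · λ^27e^(−4λ) = λ^29e^(−9λ), i.e. Gamma(shape=30, rate=9).
The mode of a Gamma(a, b) with a ≥ 1 (shape–rate) is (a−1)/b = 29/9 ≈ 3.222.

λ̂_MAP = 3.222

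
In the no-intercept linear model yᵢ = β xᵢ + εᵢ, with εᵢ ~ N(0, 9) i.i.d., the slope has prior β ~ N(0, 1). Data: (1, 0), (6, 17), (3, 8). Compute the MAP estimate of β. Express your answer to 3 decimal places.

β̂_MAP = 2.291

log p(β | y) = −Σ(yᵢ − βxᵢ)²/(2·9) − β²/(2·1) + const.
Setting the derivative to zero: Σxᵢ(yᵢ − βxᵢ)/9 − β/1 = 0, so β = Σxᵢyᵢ / (Σxᵢ² + σ²/τ²).
Σxᵢyᵢ = 1·0 + 6·17 + 3·8 = 126; Σxᵢ² = 46; σ²/τ² = 9.
β̂_MAP = 126 / (46 + 9) = 126/55 ≈ 2.291.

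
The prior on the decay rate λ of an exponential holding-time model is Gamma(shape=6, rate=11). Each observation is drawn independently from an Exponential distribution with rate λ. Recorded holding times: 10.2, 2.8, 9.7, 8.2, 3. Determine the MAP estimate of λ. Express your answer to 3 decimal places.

The Exponential(rate=λ) likelihood is ∝ λ^n e^(−λΣtᵢ). Here n = 5 and Σtᵢ = 10.2 + 2.8 + 9.7 + 8.2 + 3 = 33.9.
Posterior ∝ λ^5e^(−11λ) · λ^5e^(−33.9λ) = λ^10e^(−44.9λ), i.e. Gamma(11, 44.9).
Mode = (a−1)/b = 10/44.9 ≈ 0.223.

λ̂_MAP = 0.223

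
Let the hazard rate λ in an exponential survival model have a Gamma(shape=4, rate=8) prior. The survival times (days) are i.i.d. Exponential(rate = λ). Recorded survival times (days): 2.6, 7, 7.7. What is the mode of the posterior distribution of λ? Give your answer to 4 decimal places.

λ̂_MAP = 0.2372

The Exponential(rate=λ) likelihood is ∝ λ^n e^(−λΣtᵢ). Here n = 3 and Σtᵢ = 2.6 + 7 + 7.7 = 17.3.
Posterior ∝ λ^3e^(−8λ) · λ^3e^(−17.3λ) = λ^6e^(−25.3λ), i.e. Gamma(7, 25.3).
Mode = (a−1)/b = 6/25.3 ≈ 0.2372.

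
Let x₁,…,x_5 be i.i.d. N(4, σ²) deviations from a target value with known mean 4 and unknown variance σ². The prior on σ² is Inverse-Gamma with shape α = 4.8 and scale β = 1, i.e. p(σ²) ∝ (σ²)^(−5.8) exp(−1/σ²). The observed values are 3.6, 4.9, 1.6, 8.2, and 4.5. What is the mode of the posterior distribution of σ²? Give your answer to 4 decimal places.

σ̂²_MAP = 1.6036

Sum of squared deviations about the known mean: SS = (3.6−4)² + (4.9−4)² + (1.6−4)² + (8.2−4)² + (4.5−4)² = 24.62.
The Normal likelihood contributes (σ²)^(−n/2) exp(−SS/(2σ²)), so the posterior is Inverse-Gamma(α + n/2, β + SS/2) = Inverse-Gamma(7.3, 13.31).
The mode of Inverse-Gamma(a, b) is b/(a+1) = 13.31/8.3 ≈ 1.6036.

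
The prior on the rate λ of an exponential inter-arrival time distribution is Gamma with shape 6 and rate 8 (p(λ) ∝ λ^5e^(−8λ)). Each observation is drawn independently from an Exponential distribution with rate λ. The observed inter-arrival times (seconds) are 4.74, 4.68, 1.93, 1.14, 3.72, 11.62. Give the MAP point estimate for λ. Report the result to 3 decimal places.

λ̂_MAP = 0.307

The Exponential(rate=λ) likelihood is ∝ λ^n e^(−λΣtᵢ). Here n = 6 and Σtᵢ = 4.74 + 4.68 + 1.93 + 1.14 + 3.72 + 11.62 = 27.83.
Posterior ∝ λ^5e^(−8λ) · λ^6e^(−27.83λ) = λ^11e^(−35.83λ), i.e. Gamma(12, 35.83).
Mode = (a−1)/b = 11/35.83 ≈ 0.307.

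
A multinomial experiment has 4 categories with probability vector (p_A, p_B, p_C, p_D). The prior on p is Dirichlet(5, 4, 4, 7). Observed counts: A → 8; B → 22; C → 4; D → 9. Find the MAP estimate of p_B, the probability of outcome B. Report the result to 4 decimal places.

MAP estimate of p_B = 0.4237

The posterior is Dirichlet(αᵢ + nᵢ) = Dirichlet(13, 26, 8, 16).
For a Dirichlet(a₁,…,a_K) with all aᵢ > 1, the mode has j-th component (aⱼ − 1)/(Σaᵢ − K).
Here Σaᵢ = 63 and K = 4, so p_B = (26 − 1)/(63 − 4) = 25/59 ≈ 0.4237.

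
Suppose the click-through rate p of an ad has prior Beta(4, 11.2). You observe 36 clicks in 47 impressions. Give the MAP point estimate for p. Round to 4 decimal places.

p̂_MAP = 0.6478

Prior: Beta(4, 11.2).
Data: 36 successes in 47 trials. The binomial likelihood contributes p^36(1−p)^11, so the posterior is Beta(4+36, 11.2+11) = Beta(40, 22.2).
For Beta(a, b) with a, b > 1 the mode is (a−1)/(a+b−2) = 39/60.2 ≈ 0.6478.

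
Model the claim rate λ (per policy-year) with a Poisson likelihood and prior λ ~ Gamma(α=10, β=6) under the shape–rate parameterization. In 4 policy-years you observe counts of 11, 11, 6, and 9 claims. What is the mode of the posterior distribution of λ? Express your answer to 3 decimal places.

λ̂_MAP = 4.600

Σxᵢ = 11+11+6+9 = 37, with n = 4.
Posterior ∝ λ^9e^(−6λ) · λ^37e^(−4λ) = λ^46e^(−10λ), i.e. Gamma(shape=47, rate=10).
The mode of a Gamma(a, b) with a ≥ 1 (shape–rate) is (a−1)/b = 46/10 ≈ 4.600.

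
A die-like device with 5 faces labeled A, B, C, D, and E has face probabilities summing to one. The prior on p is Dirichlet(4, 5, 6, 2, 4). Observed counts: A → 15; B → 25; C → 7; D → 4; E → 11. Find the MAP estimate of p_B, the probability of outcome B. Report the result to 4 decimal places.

The posterior is Dirichlet(αᵢ + nᵢ) = Dirichlet(19, 30, 13, 6, 15).
For a Dirichlet(a₁,…,a_K) with all aᵢ > 1, the mode has j-th component (aⱼ − 1)/(Σaᵢ − K).
Here Σaᵢ = 83 and K = 5, so p_B = (30 − 1)/(83 − 5) = 29/78 ≈ 0.3718.

MAP estimate of p_B = 0.3718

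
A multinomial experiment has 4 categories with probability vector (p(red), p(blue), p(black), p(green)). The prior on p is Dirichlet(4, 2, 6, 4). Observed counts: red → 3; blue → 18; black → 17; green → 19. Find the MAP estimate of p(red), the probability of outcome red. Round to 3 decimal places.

The posterior is Dirichlet(αᵢ + nᵢ) = Dirichlet(7, 20, 23, 23).
For a Dirichlet(a₁,…,a_K) with all aᵢ > 1, the mode has j-th component (aⱼ − 1)/(Σaᵢ − K).
Here Σaᵢ = 73 and K = 4, so p(red) = (7 − 1)/(73 − 4) = 6/69 ≈ 0.087.

MAP estimate of p(red) = 0.087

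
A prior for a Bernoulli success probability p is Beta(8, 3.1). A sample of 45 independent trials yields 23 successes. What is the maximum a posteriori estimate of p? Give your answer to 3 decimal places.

Prior: Beta(8, 3.1).
Data: 23 successes in 45 trials. The binomial likelihood contributes p^23(1−p)^22, so the posterior is Beta(8+23, 3.1+22) = Beta(31, 25.1).
For Beta(a, b) with a, b > 1 the mode is (a−1)/(a+b−2) = 30/54.1 ≈ 0.555.

p̂_MAP = 0.555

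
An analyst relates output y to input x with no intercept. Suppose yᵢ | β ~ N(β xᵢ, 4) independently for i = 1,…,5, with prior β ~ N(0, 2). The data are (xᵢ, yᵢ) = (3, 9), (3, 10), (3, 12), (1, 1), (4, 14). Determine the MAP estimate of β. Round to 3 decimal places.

log p(β | y) = −Σ(yᵢ − βxᵢ)²/(2·4) − β²/(2·2) + const.
Setting the derivative to zero: Σxᵢ(yᵢ − βxᵢ)/4 − β/2 = 0, so β = Σxᵢyᵢ / (Σxᵢ² + σ²/τ²).
Σxᵢyᵢ = 3·9 + 3·10 + 3·12 + 1·1 + 4·14 = 150; Σxᵢ² = 44; σ²/τ² = 2.
β̂_MAP = 150 / (44 + 2) = 150/46 ≈ 3.261.

β̂_MAP = 3.261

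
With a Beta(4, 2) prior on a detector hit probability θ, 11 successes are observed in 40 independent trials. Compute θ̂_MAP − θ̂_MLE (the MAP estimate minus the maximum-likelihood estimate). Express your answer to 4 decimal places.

MAP − MLE = 0.0432

Posterior is Beta(15, 31); MAP = (15−1)/(46−2) = 14/44 ≈ 0.31818.
MLE ignores the prior: θ̂_MLE = k/n = 11/40 ≈ 0.27500.
Difference = 14/44 − 11/40 = 19/440 ≈ 0.0432.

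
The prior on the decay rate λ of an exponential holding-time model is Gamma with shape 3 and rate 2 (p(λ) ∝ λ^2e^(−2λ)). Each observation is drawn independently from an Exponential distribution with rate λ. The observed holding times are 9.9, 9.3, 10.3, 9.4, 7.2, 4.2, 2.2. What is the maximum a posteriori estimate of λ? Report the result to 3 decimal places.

The Exponential(rate=λ) likelihood is ∝ λ^n e^(−λΣtᵢ). Here n = 7 and Σtᵢ = 9.9 + 9.3 + 10.3 + 9.4 + 7.2 + 4.2 + 2.2 = 52.5.
Posterior ∝ λ^2e^(−2λ) · λ^7e^(−52.5λ) = λ^9e^(−54.5λ), i.e. Gamma(10, 54.5).
Mode = (a−1)/b = 9/54.5 ≈ 0.165.

λ̂_MAP = 0.165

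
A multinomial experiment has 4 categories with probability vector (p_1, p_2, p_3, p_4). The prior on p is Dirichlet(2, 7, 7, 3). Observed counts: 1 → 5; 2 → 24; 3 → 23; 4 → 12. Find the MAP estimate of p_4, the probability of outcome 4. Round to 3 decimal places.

MAP estimate: 0.177

The posterior is Dirichlet(αᵢ + nᵢ) = Dirichlet(7, 31, 30, 15).
For a Dirichlet(a₁,…,a_K) with all aᵢ > 1, the mode has j-th component (aⱼ − 1)/(Σaᵢ − K).
Here Σaᵢ = 83 and K = 4, so p_4 = (15 − 1)/(83 − 4) = 14/79 ≈ 0.177.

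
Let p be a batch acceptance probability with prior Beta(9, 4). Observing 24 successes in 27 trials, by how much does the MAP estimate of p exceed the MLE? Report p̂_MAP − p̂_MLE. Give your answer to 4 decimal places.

Posterior is Beta(33, 7); MAP = (33−1)/(40−2) = 32/38 ≈ 0.84211.
MLE ignores the prior: p̂_MLE = k/n = 24/27 ≈ 0.88889.
Difference = 32/38 − 24/27 = -8/171 ≈ -0.0468.

MAP − MLE = -0.0468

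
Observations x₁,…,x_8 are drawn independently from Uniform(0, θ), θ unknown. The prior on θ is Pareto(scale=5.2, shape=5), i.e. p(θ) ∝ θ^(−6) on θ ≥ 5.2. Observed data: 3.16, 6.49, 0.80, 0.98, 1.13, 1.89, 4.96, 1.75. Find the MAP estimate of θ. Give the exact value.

The Uniform(0, θ) likelihood is θ^(−n) for θ ≥ max(xᵢ), zero otherwise. Here max(xᵢ) = 6.49.
Posterior ∝ θ^(−6) · θ^(−8) = θ^(−14) on θ ≥ max(5.2, 6.49) = 6.49.
This density is strictly decreasing in θ, so the posterior mode lies at the lower boundary of the support.

θ̂_MAP = 6.49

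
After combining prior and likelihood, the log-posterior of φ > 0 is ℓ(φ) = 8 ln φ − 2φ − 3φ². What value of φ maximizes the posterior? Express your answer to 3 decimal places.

ℓ'(φ) = 8/φ − 2 − 6φ. Setting this to zero and multiplying by φ: 6φ² + 2φ − 8 = 0.
φ = (−2 + √(2² + 4·6·8)) / (2·6) = (−2 + √196) / 12 = (−2 + 14)/12 = 1.
ℓ''(φ) = −8/φ² − 6 < 0, confirming a maximum.

φ̂_MAP = 1.000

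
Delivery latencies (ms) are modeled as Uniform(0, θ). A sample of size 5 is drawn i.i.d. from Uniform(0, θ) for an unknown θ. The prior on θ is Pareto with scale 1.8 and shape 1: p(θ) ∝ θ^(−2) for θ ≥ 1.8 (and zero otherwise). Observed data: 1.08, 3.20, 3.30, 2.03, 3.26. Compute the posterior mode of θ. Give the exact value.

θ̂_MAP = 3.30

The Uniform(0, θ) likelihood is θ^(−n) for θ ≥ max(xᵢ), zero otherwise. Here max(xᵢ) = 3.30.
Posterior ∝ θ^(−2) · θ^(−5) = θ^(−7) on θ ≥ max(1.8, 3.30) = 3.30.
This density is strictly decreasing in θ, so the posterior mode lies at the lower boundary of the support.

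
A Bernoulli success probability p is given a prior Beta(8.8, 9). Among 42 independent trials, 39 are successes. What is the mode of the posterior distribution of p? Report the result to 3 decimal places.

p̂_MAP = 0.810

Prior: Beta(8.8, 9).
Data: 39 successes in 42 trials. The binomial likelihood contributes p^39(1−p)^3, so the posterior is Beta(8.8+39, 9+3) = Beta(47.8, 12).
For Beta(a, b) with a, b > 1 the mode is (a−1)/(a+b−2) = 46.8/57.8 ≈ 0.810.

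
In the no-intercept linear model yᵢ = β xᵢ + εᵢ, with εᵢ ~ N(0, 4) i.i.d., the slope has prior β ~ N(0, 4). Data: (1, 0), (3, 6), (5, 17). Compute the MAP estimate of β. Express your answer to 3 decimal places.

log p(β | y) = −Σ(yᵢ − βxᵢ)²/(2·4) − β²/(2·4) + const.
Setting the derivative to zero: Σxᵢ(yᵢ − βxᵢ)/4 − β/4 = 0, so β = Σxᵢyᵢ / (Σxᵢ² + σ²/τ²).
Σxᵢyᵢ = 1·0 + 3·6 + 5·17 = 103; Σxᵢ² = 35; σ²/τ² = 1.
β̂_MAP = 103 / (35 + 1) = 103/36 ≈ 2.861.

β̂_MAP = 2.861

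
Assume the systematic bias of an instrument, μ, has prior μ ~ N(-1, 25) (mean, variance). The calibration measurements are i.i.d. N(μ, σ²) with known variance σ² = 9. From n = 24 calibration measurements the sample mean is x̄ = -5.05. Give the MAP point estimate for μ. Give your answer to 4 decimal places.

μ̂_MAP = -4.9901

n = 24, x̄ = -5.05.
For a Normal prior and Normal likelihood with known variance, the posterior is Normal; its mode equals its mean, the precision-weighted average.
Prior precision 1/σ₀² = 1/25 = 0.04; data precision n/σ² = 24/9 = 8/3.
μ̂ = (0.04·(-1) + (8/3)·(-5.05)) / (0.04 + 8/3) = (-1013/75)/(203/75) = -1013/203 ≈ -4.9901.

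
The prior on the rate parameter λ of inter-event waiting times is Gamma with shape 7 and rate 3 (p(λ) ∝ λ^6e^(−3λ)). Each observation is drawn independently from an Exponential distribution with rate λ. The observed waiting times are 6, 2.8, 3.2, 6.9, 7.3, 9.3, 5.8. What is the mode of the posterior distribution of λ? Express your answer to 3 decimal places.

λ̂_MAP = 0.293

The Exponential(rate=λ) likelihood is ∝ λ^n e^(−λΣtᵢ). Here n = 7 and Σtᵢ = 6 + 2.8 + 3.2 + 6.9 + 7.3 + 9.3 + 5.8 = 41.3.
Posterior ∝ λ^6e^(−3λ) · λ^7e^(−41.3λ) = λ^13e^(−44.3λ), i.e. Gamma(14, 44.3).
Mode = (a−1)/b = 13/44.3 ≈ 0.293.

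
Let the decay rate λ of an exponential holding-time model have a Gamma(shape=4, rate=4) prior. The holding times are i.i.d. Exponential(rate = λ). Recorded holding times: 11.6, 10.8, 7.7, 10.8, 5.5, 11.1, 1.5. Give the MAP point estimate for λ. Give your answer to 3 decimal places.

The Exponential(rate=λ) likelihood is ∝ λ^n e^(−λΣtᵢ). Here n = 7 and Σtᵢ = 11.6 + 10.8 + 7.7 + 10.8 + 5.5 + 11.1 + 1.5 = 59.
Posterior ∝ λ^3e^(−4λ) · λ^7e^(−59λ) = λ^10e^(−63λ), i.e. Gamma(11, 63).
Mode = (a−1)/b = 10/63 ≈ 0.159.

λ̂_MAP = 0.159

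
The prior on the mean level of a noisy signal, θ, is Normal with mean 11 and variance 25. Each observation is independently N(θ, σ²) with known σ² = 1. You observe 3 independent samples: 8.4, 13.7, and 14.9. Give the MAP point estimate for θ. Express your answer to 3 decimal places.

θ̂_MAP = 12.316

n = 3; x̄ = (8.4 + 13.7 + 14.9)/3 = 37/3 = 37/3 ≈ 12.3333.
For a Normal prior and Normal likelihood with known variance, the posterior is Normal; its mode equals its mean, the precision-weighted average.
Prior precision 1/σ₀² = 1/25 = 0.04; data precision n/σ² = 3/1 = 3.
θ̂ = (0.04·11 + 3·(37/3)) / (0.04 + 3) = 37.44/3.04 = 234/19 ≈ 12.316.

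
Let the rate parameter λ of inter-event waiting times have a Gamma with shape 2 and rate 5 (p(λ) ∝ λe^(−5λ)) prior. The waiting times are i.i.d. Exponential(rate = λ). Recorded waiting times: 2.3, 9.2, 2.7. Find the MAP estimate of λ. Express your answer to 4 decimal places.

The Exponential(rate=λ) likelihood is ∝ λ^n e^(−λΣtᵢ). Here n = 3 and Σtᵢ = 2.3 + 9.2 + 2.7 = 14.2.
Posterior ∝ λe^(−5λ) · λ^3e^(−14.2λ) = λ^4e^(−19.2λ), i.e. Gamma(5, 19.2).
Mode = (a−1)/b = 4/19.2 ≈ 0.2083.

λ̂_MAP = 0.2083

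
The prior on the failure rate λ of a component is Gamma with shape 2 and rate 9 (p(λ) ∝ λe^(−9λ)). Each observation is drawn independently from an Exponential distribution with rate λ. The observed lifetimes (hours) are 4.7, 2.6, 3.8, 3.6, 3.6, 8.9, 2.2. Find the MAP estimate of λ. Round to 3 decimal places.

λ̂_MAP = 0.208

The Exponential(rate=λ) likelihood is ∝ λ^n e^(−λΣtᵢ). Here n = 7 and Σtᵢ = 4.7 + 2.6 + 3.8 + 3.6 + 3.6 + 8.9 + 2.2 = 29.4.
Posterior ∝ λe^(−9λ) · λ^7e^(−29.4λ) = λ^8e^(−38.4λ), i.e. Gamma(9, 38.4).
Mode = (a−1)/b = 8/38.4 ≈ 0.208.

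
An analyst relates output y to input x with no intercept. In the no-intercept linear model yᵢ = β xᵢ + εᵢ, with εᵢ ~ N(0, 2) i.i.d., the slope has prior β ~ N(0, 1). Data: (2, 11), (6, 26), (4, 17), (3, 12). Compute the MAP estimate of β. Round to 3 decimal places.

log p(β | y) = −Σ(yᵢ − βxᵢ)²/(2·2) − β²/(2·1) + const.
Setting the derivative to zero: Σxᵢ(yᵢ − βxᵢ)/2 − β/1 = 0, so β = Σxᵢyᵢ / (Σxᵢ² + σ²/τ²).
Σxᵢyᵢ = 2·11 + 6·26 + 4·17 + 3·12 = 282; Σxᵢ² = 65; σ²/τ² = 2.
β̂_MAP = 282 / (65 + 2) = 282/67 ≈ 4.209.

β̂_MAP = 4.209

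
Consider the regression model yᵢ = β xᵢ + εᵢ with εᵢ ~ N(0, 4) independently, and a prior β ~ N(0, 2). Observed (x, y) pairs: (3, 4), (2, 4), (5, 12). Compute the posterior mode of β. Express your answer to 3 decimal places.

β̂_MAP = 2.000

log p(β | y) = −Σ(yᵢ − βxᵢ)²/(2·4) − β²/(2·2) + const.
Setting the derivative to zero: Σxᵢ(yᵢ − βxᵢ)/4 − β/2 = 0, so β = Σxᵢyᵢ / (Σxᵢ² + σ²/τ²).
Σxᵢyᵢ = 3·4 + 2·4 + 5·12 = 80; Σxᵢ² = 38; σ²/τ² = 2.
β̂_MAP = 80 / (38 + 2) = 80/40 ≈ 2.000.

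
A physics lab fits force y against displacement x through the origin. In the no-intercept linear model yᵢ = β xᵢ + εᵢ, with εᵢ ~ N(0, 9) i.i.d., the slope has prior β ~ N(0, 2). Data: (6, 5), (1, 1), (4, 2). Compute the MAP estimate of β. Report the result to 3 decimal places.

log p(β | y) = −Σ(yᵢ − βxᵢ)²/(2·9) − β²/(2·2) + const.
Setting the derivative to zero: Σxᵢ(yᵢ − βxᵢ)/9 − β/2 = 0, so β = Σxᵢyᵢ / (Σxᵢ² + σ²/τ²).
Σxᵢyᵢ = 6·5 + 1·1 + 4·2 = 39; Σxᵢ² = 53; σ²/τ² = 4.5.
β̂_MAP = 39 / (53 + 4.5) = 39/57.5 ≈ 0.678.

β̂_MAP = 0.678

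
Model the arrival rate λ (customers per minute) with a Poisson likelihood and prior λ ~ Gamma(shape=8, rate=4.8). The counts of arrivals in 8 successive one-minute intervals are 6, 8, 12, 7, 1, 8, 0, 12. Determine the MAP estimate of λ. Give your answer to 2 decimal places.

λ̂_MAP = 4.77

Σxᵢ = 6+8+12+7+1+8+0+12 = 54, with n = 8.
Posterior ∝ λ^7e^(−4.8λ) · λ^54e^(−8λ) = λ^61e^(−12.8λ), i.e. Gamma(shape=62, rate=12.8).
The mode of a Gamma(a, b) with a ≥ 1 (shape–rate) is (a−1)/b = 61/12.8 ≈ 4.77.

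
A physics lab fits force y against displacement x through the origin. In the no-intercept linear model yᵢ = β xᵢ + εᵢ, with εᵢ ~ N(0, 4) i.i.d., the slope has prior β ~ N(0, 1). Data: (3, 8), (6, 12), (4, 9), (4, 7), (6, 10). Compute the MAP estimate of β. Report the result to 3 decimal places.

log p(β | y) = −Σ(yᵢ − βxᵢ)²/(2·4) − β²/(2·1) + const.
Setting the derivative to zero: Σxᵢ(yᵢ − βxᵢ)/4 − β/1 = 0, so β = Σxᵢyᵢ / (Σxᵢ² + σ²/τ²).
Σxᵢyᵢ = 3·8 + 6·12 + 4·9 + 4·7 + 6·10 = 220; Σxᵢ² = 113; σ²/τ² = 4.
β̂_MAP = 220 / (113 + 4) = 220/117 ≈ 1.880.

β̂_MAP = 1.880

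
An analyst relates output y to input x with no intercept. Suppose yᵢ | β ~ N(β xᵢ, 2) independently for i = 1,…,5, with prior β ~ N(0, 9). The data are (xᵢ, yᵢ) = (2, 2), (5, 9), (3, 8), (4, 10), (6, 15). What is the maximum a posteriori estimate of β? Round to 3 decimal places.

log p(β | y) = −Σ(yᵢ − βxᵢ)²/(2·2) − β²/(2·9) + const.
Setting the derivative to zero: Σxᵢ(yᵢ − βxᵢ)/2 − β/9 = 0, so β = Σxᵢyᵢ / (Σxᵢ² + σ²/τ²).
Σxᵢyᵢ = 2·2 + 5·9 + 3·8 + 4·10 + 6·15 = 203; Σxᵢ² = 90; σ²/τ² = 2/9.
β̂_MAP = 203 / (90 + 2/9) = 203/(812/9) = 9/4 ≈ 2.250.

β̂_MAP = 2.250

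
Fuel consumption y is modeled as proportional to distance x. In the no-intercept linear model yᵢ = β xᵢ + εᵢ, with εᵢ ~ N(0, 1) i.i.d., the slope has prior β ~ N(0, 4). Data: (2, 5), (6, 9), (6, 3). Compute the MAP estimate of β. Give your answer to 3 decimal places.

log p(β | y) = −Σ(yᵢ − βxᵢ)²/(2·1) − β²/(2·4) + const.
Setting the derivative to zero: Σxᵢ(yᵢ − βxᵢ)/1 − β/4 = 0, so β = Σxᵢyᵢ / (Σxᵢ² + σ²/τ²).
Σxᵢyᵢ = 2·5 + 6·9 + 6·3 = 82; Σxᵢ² = 76; σ²/τ² = 0.25.
β̂_MAP = 82 / (76 + 0.25) = 82/76.25 ≈ 1.075.

β̂_MAP = 1.075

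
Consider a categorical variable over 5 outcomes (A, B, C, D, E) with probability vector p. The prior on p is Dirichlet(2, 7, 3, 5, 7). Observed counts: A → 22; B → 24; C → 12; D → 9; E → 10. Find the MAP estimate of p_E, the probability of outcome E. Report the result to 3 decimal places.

The posterior is Dirichlet(αᵢ + nᵢ) = Dirichlet(24, 31, 15, 14, 17).
For a Dirichlet(a₁,…,a_K) with all aᵢ > 1, the mode has j-th component (aⱼ − 1)/(Σaᵢ − K).
Here Σaᵢ = 101 and K = 5, so p_E = (17 − 1)/(101 − 5) = 16/96 ≈ 0.167.

MAP estimate of p_E = 0.167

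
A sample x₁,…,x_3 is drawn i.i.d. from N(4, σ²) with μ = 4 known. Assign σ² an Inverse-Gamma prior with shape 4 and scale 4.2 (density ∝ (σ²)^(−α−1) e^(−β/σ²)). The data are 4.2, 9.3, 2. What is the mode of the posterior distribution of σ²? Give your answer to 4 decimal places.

σ̂²_MAP = 3.1177

Sum of squared deviations about the known mean: SS = (4.2−4)² + (9.3−4)² + (2−4)² = 32.13.
The Normal likelihood contributes (σ²)^(−n/2) exp(−SS/(2σ²)), so the posterior is Inverse-Gamma(α + n/2, β + SS/2) = Inverse-Gamma(5.5, 20.265).
The mode of Inverse-Gamma(a, b) is b/(a+1) = 20.265/6.5 ≈ 3.1177.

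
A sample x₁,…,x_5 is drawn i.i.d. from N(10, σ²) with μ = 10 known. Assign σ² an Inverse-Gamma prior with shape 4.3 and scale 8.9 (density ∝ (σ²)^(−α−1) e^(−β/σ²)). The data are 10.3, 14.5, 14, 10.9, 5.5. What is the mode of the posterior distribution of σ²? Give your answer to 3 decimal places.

σ̂²_MAP = 4.821

Sum of squared deviations about the known mean: SS = (10.3−10)² + (14.5−10)² + (14−10)² + (10.9−10)² + (5.5−10)² = 57.4.
The Normal likelihood contributes (σ²)^(−n/2) exp(−SS/(2σ²)), so the posterior is Inverse-Gamma(α + n/2, β + SS/2) = Inverse-Gamma(6.8, 37.6).
The mode of Inverse-Gamma(a, b) is b/(a+1) = 37.6/7.8 ≈ 4.821.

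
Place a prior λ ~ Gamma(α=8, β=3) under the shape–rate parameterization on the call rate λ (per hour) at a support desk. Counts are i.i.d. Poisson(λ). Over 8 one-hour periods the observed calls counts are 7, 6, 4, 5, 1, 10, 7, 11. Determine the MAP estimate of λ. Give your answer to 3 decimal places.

Σxᵢ = 7+6+4+5+1+10+7+11 = 51, with n = 8.
Posterior ∝ λ^7e^(−3λ) · λ^51e^(−8λ) = λ^58e^(−11λ), i.e. Gamma(shape=59, rate=11).
The mode of a Gamma(a, b) with a ≥ 1 (shape–rate) is (a−1)/b = 58/11 ≈ 5.273.

λ̂_MAP = 5.273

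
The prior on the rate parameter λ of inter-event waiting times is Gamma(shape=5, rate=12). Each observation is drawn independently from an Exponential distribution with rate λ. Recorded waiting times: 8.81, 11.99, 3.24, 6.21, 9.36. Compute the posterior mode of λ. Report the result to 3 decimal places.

λ̂_MAP = 0.174

The Exponential(rate=λ) likelihood is ∝ λ^n e^(−λΣtᵢ). Here n = 5 and Σtᵢ = 8.81 + 11.99 + 3.24 + 6.21 + 9.36 = 39.61.
Posterior ∝ λ^4e^(−12λ) · λ^5e^(−39.61λ) = λ^9e^(−51.61λ), i.e. Gamma(10, 51.61).
Mode = (a−1)/b = 9/51.61 ≈ 0.174.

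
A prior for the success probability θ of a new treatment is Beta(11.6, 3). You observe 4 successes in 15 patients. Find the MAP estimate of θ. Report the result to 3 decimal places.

θ̂_MAP = 0.529

Prior: Beta(11.6, 3).
Data: 4 successes in 15 trials. The binomial likelihood contributes θ^4(1−θ)^11, so the posterior is Beta(11.6+4, 3+11) = Beta(15.6, 14).
For Beta(a, b) with a, b > 1 the mode is (a−1)/(a+b−2) = 14.6/27.6 ≈ 0.529.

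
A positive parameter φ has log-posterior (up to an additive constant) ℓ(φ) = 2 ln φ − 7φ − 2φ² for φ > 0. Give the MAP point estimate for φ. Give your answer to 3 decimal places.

φ̂_MAP = 0.250

ℓ'(φ) = 2/φ − 7 − 4φ. Setting this to zero and multiplying by φ: 4φ² + 7φ − 2 = 0.
φ = (−7 + √(7² + 4·4·2)) / (2·4) = (−7 + √81) / 8 = (−7 + 9)/8 = 1/4.
ℓ''(φ) = −2/φ² − 4 < 0, confirming a maximum.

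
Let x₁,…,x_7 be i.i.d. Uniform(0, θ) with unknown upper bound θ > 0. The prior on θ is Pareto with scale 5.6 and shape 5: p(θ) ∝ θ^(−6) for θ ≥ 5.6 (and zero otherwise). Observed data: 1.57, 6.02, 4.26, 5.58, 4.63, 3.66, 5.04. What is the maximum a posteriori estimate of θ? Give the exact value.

The Uniform(0, θ) likelihood is θ^(−n) for θ ≥ max(xᵢ), zero otherwise. Here max(xᵢ) = 6.02.
Posterior ∝ θ^(−6) · θ^(−7) = θ^(−13) on θ ≥ max(5.6, 6.02) = 6.02.
This density is strictly decreasing in θ, so the posterior mode lies at the lower boundary of the support.

θ̂_MAP = 6.02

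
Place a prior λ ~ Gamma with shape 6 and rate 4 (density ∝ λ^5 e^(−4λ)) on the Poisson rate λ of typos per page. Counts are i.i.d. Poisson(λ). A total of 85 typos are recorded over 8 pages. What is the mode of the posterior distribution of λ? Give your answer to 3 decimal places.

λ̂_MAP = 7.500

Σxᵢ = 85, n = 8.
Posterior ∝ λ^5e^(−4λ) · λ^85e^(−8λ) = λ^90e^(−12λ), i.e. Gamma(shape=91, rate=12).
The mode of a Gamma(a, b) with a ≥ 1 (shape–rate) is (a−1)/b = 90/12 ≈ 7.500.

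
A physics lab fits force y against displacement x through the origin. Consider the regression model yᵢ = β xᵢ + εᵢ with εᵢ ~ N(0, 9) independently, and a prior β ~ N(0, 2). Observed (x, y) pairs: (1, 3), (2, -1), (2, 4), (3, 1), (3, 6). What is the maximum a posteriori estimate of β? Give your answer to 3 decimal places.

β̂_MAP = 0.952

log p(β | y) = −Σ(yᵢ − βxᵢ)²/(2·9) − β²/(2·2) + const.
Setting the derivative to zero: Σxᵢ(yᵢ − βxᵢ)/9 − β/2 = 0, so β = Σxᵢyᵢ / (Σxᵢ² + σ²/τ²).
Σxᵢyᵢ = 1·3 + 2·(-1) + 2·4 + 3·1 + 3·6 = 30; Σxᵢ² = 27; σ²/τ² = 4.5.
β̂_MAP = 30 / (27 + 4.5) = 30/31.5 ≈ 0.952.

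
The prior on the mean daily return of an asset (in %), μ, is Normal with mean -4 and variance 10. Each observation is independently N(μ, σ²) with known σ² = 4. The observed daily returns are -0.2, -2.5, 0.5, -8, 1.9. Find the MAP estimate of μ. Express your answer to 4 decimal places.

μ̂_MAP = -1.8333

n = 5; x̄ = ((-0.2) + (-2.5) + 0.5 + (-8) + 1.9)/5 = -8.3/5 = -1.66.
For a Normal prior and Normal likelihood with known variance, the posterior is Normal; its mode equals its mean, the precision-weighted average.
Prior precision 1/σ₀² = 1/10 = 0.1; data precision n/σ² = 5/4 = 1.25.
μ̂ = (0.1·(-4) + 1.25·(-1.66)) / (0.1 + 1.25) = (-2.475)/1.35 = -11/6 ≈ -1.8333.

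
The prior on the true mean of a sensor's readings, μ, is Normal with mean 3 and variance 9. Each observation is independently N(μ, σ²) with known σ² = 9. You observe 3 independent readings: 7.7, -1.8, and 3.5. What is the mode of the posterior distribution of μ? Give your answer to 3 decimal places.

μ̂_MAP = 3.100

n = 3; x̄ = (7.7 + (-1.8) + 3.5)/3 = 9.4/3 = 47/15 ≈ 3.1333.
For a Normal prior and Normal likelihood with known variance, the posterior is Normal; its mode equals its mean, the precision-weighted average.
Prior precision 1/σ₀² = 1/9; data precision n/σ² = 3/9 = 1/3.
μ̂ = ((1/9)·3 + (1/3)·(47/15)) / (1/9 + 1/3) = (62/45)/(4/9) = 3.100.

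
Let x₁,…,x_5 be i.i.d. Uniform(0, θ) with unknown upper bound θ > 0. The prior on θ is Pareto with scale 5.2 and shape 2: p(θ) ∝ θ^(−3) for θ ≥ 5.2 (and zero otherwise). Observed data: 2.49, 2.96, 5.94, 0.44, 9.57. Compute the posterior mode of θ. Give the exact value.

The Uniform(0, θ) likelihood is θ^(−n) for θ ≥ max(xᵢ), zero otherwise. Here max(xᵢ) = 9.57.
Posterior ∝ θ^(−3) · θ^(−5) = θ^(−8) on θ ≥ max(5.2, 9.57) = 9.57.
This density is strictly decreasing in θ, so the posterior mode lies at the lower boundary of the support.

θ̂_MAP = 9.57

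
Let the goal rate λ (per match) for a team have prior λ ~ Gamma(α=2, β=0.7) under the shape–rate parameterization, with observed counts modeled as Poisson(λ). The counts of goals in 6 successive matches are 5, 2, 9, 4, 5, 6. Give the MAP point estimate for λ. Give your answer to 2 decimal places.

λ̂_MAP = 4.78

Σxᵢ = 5+2+9+4+5+6 = 31, with n = 6.
Posterior ∝ λe^(−0.7λ) · λ^31e^(−6λ) = λ^32e^(−6.7λ), i.e. Gamma(shape=33, rate=6.7).
The mode of a Gamma(a, b) with a ≥ 1 (shape–rate) is (a−1)/b = 32/6.7 ≈ 4.78.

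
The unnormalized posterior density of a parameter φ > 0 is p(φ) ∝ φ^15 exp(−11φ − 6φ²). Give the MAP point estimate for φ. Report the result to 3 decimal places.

ℓ'(φ) = 15/φ − 11 − 12φ. Setting this to zero and multiplying by φ: 12φ² + 11φ − 15 = 0.
φ = (−11 + √(11² + 4·12·15)) / (2·12) = (−11 + √841) / 24 = (−11 + 29)/24 = 3/4.
ℓ''(φ) = −15/φ² − 12 < 0, confirming a maximum.

φ̂_MAP = 0.750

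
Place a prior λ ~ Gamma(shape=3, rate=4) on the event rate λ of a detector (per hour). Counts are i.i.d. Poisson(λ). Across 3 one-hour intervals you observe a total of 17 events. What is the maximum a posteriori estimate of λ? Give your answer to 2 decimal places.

Σxᵢ = 17, n = 3.
Posterior ∝ λ^2e^(−4λ) · λ^17e^(−3λ) = λ^19e^(−7λ), i.e. Gamma(shape=20, rate=7).
The mode of a Gamma(a, b) with a ≥ 1 (shape–rate) is (a−1)/b = 19/7 ≈ 2.71.

λ̂_MAP = 2.71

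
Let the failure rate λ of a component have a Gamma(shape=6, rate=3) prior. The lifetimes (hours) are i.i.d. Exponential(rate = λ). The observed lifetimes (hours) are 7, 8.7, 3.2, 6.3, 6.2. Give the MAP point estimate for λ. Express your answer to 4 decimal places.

λ̂_MAP = 0.2907

The Exponential(rate=λ) likelihood is ∝ λ^n e^(−λΣtᵢ). Here n = 5 and Σtᵢ = 7 + 8.7 + 3.2 + 6.3 + 6.2 = 31.4.
Posterior ∝ λ^5e^(−3λ) · λ^5e^(−31.4λ) = λ^10e^(−34.4λ), i.e. Gamma(11, 34.4).
Mode = (a−1)/b = 10/34.4 ≈ 0.2907.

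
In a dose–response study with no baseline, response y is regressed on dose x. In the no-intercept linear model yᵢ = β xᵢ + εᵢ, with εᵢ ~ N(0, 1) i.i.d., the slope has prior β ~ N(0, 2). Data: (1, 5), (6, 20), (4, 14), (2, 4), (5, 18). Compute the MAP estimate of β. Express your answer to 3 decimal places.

log p(β | y) = −Σ(yᵢ − βxᵢ)²/(2·1) − β²/(2·2) + const.
Setting the derivative to zero: Σxᵢ(yᵢ − βxᵢ)/1 − β/2 = 0, so β = Σxᵢyᵢ / (Σxᵢ² + σ²/τ²).
Σxᵢyᵢ = 1·5 + 6·20 + 4·14 + 2·4 + 5·18 = 279; Σxᵢ² = 82; σ²/τ² = 0.5.
β̂_MAP = 279 / (82 + 0.5) = 279/82.5 ≈ 3.382.

β̂_MAP = 3.382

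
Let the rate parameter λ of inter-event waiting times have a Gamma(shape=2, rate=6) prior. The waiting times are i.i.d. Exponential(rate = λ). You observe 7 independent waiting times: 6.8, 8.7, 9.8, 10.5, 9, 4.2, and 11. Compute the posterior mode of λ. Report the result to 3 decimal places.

λ̂_MAP = 0.121

The Exponential(rate=λ) likelihood is ∝ λ^n e^(−λΣtᵢ). Here n = 7 and Σtᵢ = 6.8 + 8.7 + 9.8 + 10.5 + 9 + 4.2 + 11 = 60.
Posterior ∝ λe^(−6λ) · λ^7e^(−60λ) = λ^8e^(−66λ), i.e. Gamma(9, 66).
Mode = (a−1)/b = 8/66 ≈ 0.121.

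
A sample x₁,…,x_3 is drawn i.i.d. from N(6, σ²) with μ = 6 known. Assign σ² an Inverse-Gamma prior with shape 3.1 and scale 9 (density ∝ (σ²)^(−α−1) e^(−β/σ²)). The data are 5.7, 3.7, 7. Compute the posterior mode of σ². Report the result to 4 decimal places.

Sum of squared deviations about the known mean: SS = (5.7−6)² + (3.7−6)² + (7−6)² = 6.38.
The Normal likelihood contributes (σ²)^(−n/2) exp(−SS/(2σ²)), so the posterior is Inverse-Gamma(α + n/2, β + SS/2) = Inverse-Gamma(4.6, 12.19).
The mode of Inverse-Gamma(a, b) is b/(a+1) = 12.19/5.6 ≈ 2.1768.

σ̂²_MAP = 2.1768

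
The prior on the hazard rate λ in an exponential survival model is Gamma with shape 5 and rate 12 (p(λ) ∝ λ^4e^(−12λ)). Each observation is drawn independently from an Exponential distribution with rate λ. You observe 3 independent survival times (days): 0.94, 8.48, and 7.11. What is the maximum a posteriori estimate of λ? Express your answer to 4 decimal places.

The Exponential(rate=λ) likelihood is ∝ λ^n e^(−λΣtᵢ). Here n = 3 and Σtᵢ = 0.94 + 8.48 + 7.11 = 16.53.
Posterior ∝ λ^4e^(−12λ) · λ^3e^(−16.53λ) = λ^7e^(−28.53λ), i.e. Gamma(8, 28.53).
Mode = (a−1)/b = 7/28.53 ≈ 0.2454.

λ̂_MAP = 0.2454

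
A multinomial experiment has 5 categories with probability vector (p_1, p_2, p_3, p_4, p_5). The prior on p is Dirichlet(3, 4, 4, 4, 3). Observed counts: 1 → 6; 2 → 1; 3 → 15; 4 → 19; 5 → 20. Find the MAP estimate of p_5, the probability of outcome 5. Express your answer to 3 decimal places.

The posterior is Dirichlet(αᵢ + nᵢ) = Dirichlet(9, 5, 19, 23, 23).
For a Dirichlet(a₁,…,a_K) with all aᵢ > 1, the mode has j-th component (aⱼ − 1)/(Σaᵢ − K).
Here Σaᵢ = 79 and K = 5, so p_5 = (23 − 1)/(79 − 5) = 22/74 ≈ 0.297.

MAP estimate: 0.297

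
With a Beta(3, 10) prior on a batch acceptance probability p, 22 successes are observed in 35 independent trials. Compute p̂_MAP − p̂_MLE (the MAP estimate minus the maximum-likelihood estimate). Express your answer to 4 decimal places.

MAP − MLE = -0.1068

Posterior is Beta(25, 23); MAP = (25−1)/(48−2) = 24/46 ≈ 0.52174.
MLE ignores the prior: p̂_MLE = k/n = 22/35 ≈ 0.62857.
Difference = 24/46 − 22/35 = -86/805 ≈ -0.1068.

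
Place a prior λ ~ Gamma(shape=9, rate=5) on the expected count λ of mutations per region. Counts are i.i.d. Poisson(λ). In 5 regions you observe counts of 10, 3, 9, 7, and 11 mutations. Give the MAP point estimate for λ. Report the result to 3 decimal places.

Σxᵢ = 10+3+9+7+11 = 40, with n = 5.
Posterior ∝ λ^8e^(−5λ) · λ^40e^(−5λ) = λ^48e^(−10λ), i.e. Gamma(shape=49, rate=10).
The mode of a Gamma(a, b) with a ≥ 1 (shape–rate) is (a−1)/b = 48/10 ≈ 4.800.

λ̂_MAP = 4.800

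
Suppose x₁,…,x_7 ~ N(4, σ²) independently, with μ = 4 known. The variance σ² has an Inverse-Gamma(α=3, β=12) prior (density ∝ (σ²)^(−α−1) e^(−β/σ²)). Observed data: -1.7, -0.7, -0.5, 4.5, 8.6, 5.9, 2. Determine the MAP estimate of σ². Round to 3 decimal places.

σ̂²_MAP = 8.523

Sum of squared deviations about the known mean: SS = (-1.7−4)² + (-0.7−4)² + (-0.5−4)² + (4.5−4)² + (8.6−4)² + (5.9−4)² + (2−4)² = 103.85.
The Normal likelihood contributes (σ²)^(−n/2) exp(−SS/(2σ²)), so the posterior is Inverse-Gamma(α + n/2, β + SS/2) = Inverse-Gamma(6.5, 63.925).
The mode of Inverse-Gamma(a, b) is b/(a+1) = 63.925/7.5 ≈ 8.523.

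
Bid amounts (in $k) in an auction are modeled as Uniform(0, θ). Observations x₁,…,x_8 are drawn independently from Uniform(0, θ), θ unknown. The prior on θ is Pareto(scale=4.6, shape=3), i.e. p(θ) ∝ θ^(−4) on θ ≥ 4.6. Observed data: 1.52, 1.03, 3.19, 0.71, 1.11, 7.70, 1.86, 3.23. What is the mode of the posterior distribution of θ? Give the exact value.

θ̂_MAP = 7.70

The Uniform(0, θ) likelihood is θ^(−n) for θ ≥ max(xᵢ), zero otherwise. Here max(xᵢ) = 7.70.
Posterior ∝ θ^(−4) · θ^(−8) = θ^(−12) on θ ≥ max(4.6, 7.70) = 7.70.
This density is strictly decreasing in θ, so the posterior mode lies at the lower boundary of the support.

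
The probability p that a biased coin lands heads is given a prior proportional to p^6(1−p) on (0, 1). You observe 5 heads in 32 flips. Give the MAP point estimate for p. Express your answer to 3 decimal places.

p̂_MAP = 0.282

The prior density ∝ p^6(1−p)^1 is the kernel of Beta(7, 2).
Data: 5 successes in 32 trials. The binomial likelihood contributes p^5(1−p)^27, so the posterior is Beta(7+5, 2+27) = Beta(12, 29).
For Beta(a, b) with a, b > 1 the mode is (a−1)/(a+b−2) = 11/39 ≈ 0.282.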